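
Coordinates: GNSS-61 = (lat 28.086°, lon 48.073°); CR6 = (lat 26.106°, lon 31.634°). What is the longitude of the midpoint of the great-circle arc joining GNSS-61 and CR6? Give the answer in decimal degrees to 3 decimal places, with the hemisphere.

39.780°E

Bx = cos φ₂ cos Δλ = 0.861273,  By = cos φ₂ sin Δλ = -0.254124
φₘ = atan2(sin φ₁ + sin φ₂, √((cos φ₁ + Bx)² + By²)) = 27.33660°
λₘ = λ₁ + atan2(By, cos φ₁ + Bx) = 39.78033°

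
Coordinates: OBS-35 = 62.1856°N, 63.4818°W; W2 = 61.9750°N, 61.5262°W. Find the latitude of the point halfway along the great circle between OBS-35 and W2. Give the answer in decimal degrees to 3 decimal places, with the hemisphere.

62.084°N

Bx = cos φ₂ cos Δλ = 0.469583,  By = cos φ₂ sin Δλ = 0.016034
φₘ = atan2(sin φ₁ + sin φ₂, √((cos φ₁ + Bx)² + By²)) = 62.08375°
λₘ = λ₁ + atan2(By, cos φ₁ + Bx) = -62.50061°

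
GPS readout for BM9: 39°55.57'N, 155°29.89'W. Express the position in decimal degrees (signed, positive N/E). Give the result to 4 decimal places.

lat: 39.9262° N → +39.9262°
lon: 155.4982° W → -155.4982°

+39.9262°, -155.4982°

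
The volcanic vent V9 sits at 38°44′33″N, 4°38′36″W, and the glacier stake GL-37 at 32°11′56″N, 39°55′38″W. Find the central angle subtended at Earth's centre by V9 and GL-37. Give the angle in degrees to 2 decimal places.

29.28°

V9: φ = +38.74250°, λ = -4.64333°
GL-37: φ = +32.19889°, λ = -39.92722°
Δφ = -6.5436°,  Δλ = -35.2839°
a = sin²(Δφ/2) + cos φ₁ cos φ₂ sin²(Δλ/2) = 0.063879
c = 2·arcsin(√a) = 0.511029 rad = 29.2798°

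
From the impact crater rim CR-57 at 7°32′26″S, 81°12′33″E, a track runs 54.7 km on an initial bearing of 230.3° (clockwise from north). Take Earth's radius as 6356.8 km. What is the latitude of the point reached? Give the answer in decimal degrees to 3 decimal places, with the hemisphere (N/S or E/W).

CR-57: φ = -7.54056°, λ = +81.20917°
δ = d/R = 54.7/6356.8 = 0.008605 rad
φ₂ = arcsin(sin φ₁ cos δ + cos φ₁ sin δ cos θ)
   = arcsin(-0.13123·0.99996 + 0.99135·0.00860·-0.63877) = -7.85532°
λ₂ = λ₁ + atan2(sin θ sin δ cos φ₁, cos δ − sin φ₁ sin φ₂) = 80.82624°

7.855°S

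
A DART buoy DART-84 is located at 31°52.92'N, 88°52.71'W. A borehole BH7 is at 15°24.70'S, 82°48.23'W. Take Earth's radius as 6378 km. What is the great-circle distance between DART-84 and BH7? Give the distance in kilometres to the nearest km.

5304 km

DART-84: φ = +31.88200°, λ = -88.87850°
BH7: φ = -15.41167°, λ = -82.80383°
Δφ = -47.2937°,  Δλ = 6.0747°
a = sin²(Δφ/2) + cos φ₁ cos φ₂ sin²(Δλ/2) = 0.163178
c = 2·arcsin(√a) = 0.831668 rad = 47.6510°
d = R·c = 6378 × 0.831668 = 5304.4 km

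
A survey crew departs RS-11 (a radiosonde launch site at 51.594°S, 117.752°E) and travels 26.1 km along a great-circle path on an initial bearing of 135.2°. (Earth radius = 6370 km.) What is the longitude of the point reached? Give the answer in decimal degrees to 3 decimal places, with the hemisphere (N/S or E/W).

118.019°E

δ = d/R = 26.1/6370 = 0.004097 rad
φ₂ = arcsin(sin φ₁ cos δ + cos φ₁ sin δ cos θ)
   = arcsin(-0.78363·0.99999 + 0.62123·0.00410·-0.70957) = -51.76028°
λ₂ = λ₁ + atan2(sin θ sin δ cos φ₁, cos δ − sin φ₁ sin φ₂) = 118.01926°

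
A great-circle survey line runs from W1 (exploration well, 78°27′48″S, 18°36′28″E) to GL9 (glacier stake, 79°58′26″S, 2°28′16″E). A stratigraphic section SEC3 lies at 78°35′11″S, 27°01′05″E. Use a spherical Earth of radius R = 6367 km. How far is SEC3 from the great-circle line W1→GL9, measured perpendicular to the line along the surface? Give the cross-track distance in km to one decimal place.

W1: φ = -78.46333°, λ = +18.60778°
GL9: φ = -79.97389°, λ = +2.47111°
SEC3: φ = -78.58639°, λ = +27.01806°
δ₁₃ = central angle W1→SEC3 = 0.029256 rad  (haversine)
θ₁₃ = bearing W1→SEC3 = 98.320°,  θ₁₂ = bearing W1→GL9 = 235.640°
dₓₜ = R·arcsin(sin δ₁₃ · sin(θ₁₃ − θ₁₂)) = 6367·arcsin(0.02925·sin(-137.320°)) = -126.264 km
|dₓₜ| = 126.264 km

126.3 km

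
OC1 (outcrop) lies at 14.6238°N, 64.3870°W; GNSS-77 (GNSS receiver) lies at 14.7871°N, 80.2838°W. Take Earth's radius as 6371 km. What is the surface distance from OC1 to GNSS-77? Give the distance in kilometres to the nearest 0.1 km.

1709.5 km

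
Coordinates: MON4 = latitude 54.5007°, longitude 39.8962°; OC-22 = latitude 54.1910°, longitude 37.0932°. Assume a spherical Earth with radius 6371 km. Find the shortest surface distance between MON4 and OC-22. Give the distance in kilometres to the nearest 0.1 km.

184.9 km

Δφ = -0.3097°,  Δλ = -2.8030°
a = sin²(Δφ/2) + cos φ₁ cos φ₂ sin²(Δλ/2) = 0.000211
c = 2·arcsin(√a) = 0.029022 rad = 1.6628°
d = R·c = 6371 × 0.029022 = 184.9 km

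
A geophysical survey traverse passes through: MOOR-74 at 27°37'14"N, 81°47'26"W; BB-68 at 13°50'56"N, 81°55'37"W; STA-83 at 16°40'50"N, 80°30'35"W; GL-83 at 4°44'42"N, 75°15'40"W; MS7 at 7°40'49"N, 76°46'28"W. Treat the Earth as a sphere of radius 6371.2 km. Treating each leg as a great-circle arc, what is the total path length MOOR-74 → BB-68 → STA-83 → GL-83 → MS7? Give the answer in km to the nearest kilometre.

3693 km

MOOR-74: φ = +27.62056°, λ = -81.79056°
BB-68: φ = +13.84889°, λ = -81.92694°
STA-83: φ = +16.68056°, λ = -80.50972°
GL-83: φ = +4.74500°, λ = -75.26111°
MS7: φ = +7.68028°, λ = -76.77444°
MOOR-74→BB-68: c = 0.240371 rad, d = 1531.45 km
BB-68→STA-83: c = 0.054880 rad, d = 349.65 km
STA-83→GL-83: c = 0.226857 rad, d = 1445.35 km
GL-83→MS7: c = 0.057566 rad, d = 366.76 km
Total = 1531.45 + 349.65 + 1445.35 + 366.76 = 3693.22 km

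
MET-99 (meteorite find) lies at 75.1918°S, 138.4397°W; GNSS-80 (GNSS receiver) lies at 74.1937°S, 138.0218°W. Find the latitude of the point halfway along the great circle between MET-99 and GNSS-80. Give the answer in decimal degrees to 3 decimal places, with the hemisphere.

74.693°S

Bx = cos φ₂ cos Δλ = 0.272379,  By = cos φ₂ sin Δλ = 0.001987
φₘ = atan2(sin φ₁ + sin φ₂, √((cos φ₁ + Bx)² + By²)) = -74.69285°
λₘ = λ₁ + atan2(By, cos φ₁ + Bx) = -138.22410°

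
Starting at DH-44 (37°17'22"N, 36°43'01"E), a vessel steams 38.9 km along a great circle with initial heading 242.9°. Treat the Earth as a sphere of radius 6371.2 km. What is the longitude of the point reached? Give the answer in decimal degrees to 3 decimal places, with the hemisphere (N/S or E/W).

DH-44: φ = +37.28944°, λ = +36.71694°
δ = d/R = 38.9/6371.2 = 0.006106 rad
φ₂ = arcsin(sin φ₁ cos δ + cos φ₁ sin δ cos θ)
   = arcsin(0.60584·0.99998 + 0.79559·0.00611·-0.45554) = 37.12944°
λ₂ = λ₁ + atan2(sin θ sin δ cos φ₁, cos δ − sin φ₁ sin φ₂) = 36.32634°

36.326°E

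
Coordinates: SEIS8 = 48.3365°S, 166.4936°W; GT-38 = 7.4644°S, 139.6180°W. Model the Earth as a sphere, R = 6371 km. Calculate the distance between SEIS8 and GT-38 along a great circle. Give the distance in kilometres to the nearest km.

5200 km

Δφ = 40.8721°,  Δλ = 26.8756°
a = sin²(Δφ/2) + cos φ₁ cos φ₂ sin²(Δλ/2) = 0.157510
c = 2·arcsin(√a) = 0.816219 rad = 46.7659°
d = R·c = 6371 × 0.816219 = 5200.1 km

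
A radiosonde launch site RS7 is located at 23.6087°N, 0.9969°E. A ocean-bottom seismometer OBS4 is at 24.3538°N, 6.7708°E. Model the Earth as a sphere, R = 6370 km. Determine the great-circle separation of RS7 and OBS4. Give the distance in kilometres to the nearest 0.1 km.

592.3 km

Δφ = 0.7451°,  Δλ = 5.7739°
a = sin²(Δφ/2) + cos φ₁ cos φ₂ sin²(Δλ/2) = 0.002160
c = 2·arcsin(√a) = 0.092981 rad = 5.3274°
d = R·c = 6370 × 0.092981 = 592.3 km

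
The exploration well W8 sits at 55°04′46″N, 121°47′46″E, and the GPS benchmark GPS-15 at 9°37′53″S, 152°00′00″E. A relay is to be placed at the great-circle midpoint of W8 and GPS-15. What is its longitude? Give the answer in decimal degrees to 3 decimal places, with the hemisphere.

W8: φ = +55.07944°, λ = +121.79611°
GPS-15: φ = -9.63139°, λ = +152.00000°
Bx = cos φ₂ cos Δλ = 0.852059,  By = cos φ₂ sin Δλ = 0.495987
φₘ = atan2(sin φ₁ + sin φ₂, √((cos φ₁ + Bx)² + By²)) = 23.39695°
λₘ = λ₁ + atan2(By, cos φ₁ + Bx) = 140.99340°

140.993°E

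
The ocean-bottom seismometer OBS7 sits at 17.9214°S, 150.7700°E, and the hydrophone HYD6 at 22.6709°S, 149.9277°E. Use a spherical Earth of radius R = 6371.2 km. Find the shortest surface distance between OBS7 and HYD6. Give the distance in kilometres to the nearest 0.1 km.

535.4 km

Δφ = -4.7495°,  Δλ = -0.8423°
a = sin²(Δφ/2) + cos φ₁ cos φ₂ sin²(Δλ/2) = 0.001764
c = 2·arcsin(√a) = 0.084032 rad = 4.8147°
d = R·c = 6371.2 × 0.084032 = 535.4 km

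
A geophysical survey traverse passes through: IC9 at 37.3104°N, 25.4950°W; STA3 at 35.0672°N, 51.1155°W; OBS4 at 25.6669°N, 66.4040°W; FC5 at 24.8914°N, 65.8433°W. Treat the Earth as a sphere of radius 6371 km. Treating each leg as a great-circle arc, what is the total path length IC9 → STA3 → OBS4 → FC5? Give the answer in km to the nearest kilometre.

4206 km

IC9→STA3: c = 0.361896 rad, d = 2305.64 km
STA3→OBS4: c = 0.282133 rad, d = 1797.47 km
OBS4→FC5: c = 0.016171 rad, d = 103.02 km
Total = 2305.64 + 1797.47 + 103.02 = 4206.14 km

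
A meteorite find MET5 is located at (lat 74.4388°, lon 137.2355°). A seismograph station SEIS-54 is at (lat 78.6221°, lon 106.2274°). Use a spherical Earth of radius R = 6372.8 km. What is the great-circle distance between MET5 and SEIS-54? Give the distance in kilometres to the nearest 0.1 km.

912.2 km

Δφ = 4.1833°,  Δλ = -31.0081°
a = sin²(Δφ/2) + cos φ₁ cos φ₂ sin²(Δλ/2) = 0.005114
c = 2·arcsin(√a) = 0.143142 rad = 8.2014°
d = R·c = 6372.8 × 0.143142 = 912.2 km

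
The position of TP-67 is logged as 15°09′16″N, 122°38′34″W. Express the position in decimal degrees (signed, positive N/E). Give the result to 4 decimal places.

+15.1544°, -122.6428°

lat: 15.1544° N → +15.1544°
lon: 122.6428° W → -122.6428°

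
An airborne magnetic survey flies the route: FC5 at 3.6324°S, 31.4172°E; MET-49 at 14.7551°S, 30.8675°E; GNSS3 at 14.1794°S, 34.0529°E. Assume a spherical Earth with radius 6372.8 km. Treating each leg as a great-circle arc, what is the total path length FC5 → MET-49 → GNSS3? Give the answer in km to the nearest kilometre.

1588 km

FC5→MET-49: c = 0.194358 rad, d = 1238.60 km
MET-49→GNSS3: c = 0.054762 rad, d = 348.99 km
Total = 1238.60 + 348.99 = 1587.59 km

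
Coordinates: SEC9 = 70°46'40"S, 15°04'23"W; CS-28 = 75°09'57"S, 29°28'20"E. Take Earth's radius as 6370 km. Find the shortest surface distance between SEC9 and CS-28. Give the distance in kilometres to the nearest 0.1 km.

SEC9: φ = -70.77778°, λ = -15.07306°
CS-28: φ = -75.16583°, λ = +29.47222°
Δφ = -4.3881°,  Δλ = 44.5453°
a = sin²(Δφ/2) + cos φ₁ cos φ₂ sin²(Δλ/2) = 0.013574
c = 2·arcsin(√a) = 0.233547 rad = 13.3813°
d = R·c = 6370 × 0.233547 = 1487.7 km

1487.7 km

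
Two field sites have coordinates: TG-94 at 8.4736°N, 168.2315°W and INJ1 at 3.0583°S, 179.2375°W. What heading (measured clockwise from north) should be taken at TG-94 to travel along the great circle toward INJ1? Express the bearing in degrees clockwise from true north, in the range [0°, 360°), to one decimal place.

224.0°

Δλ = -11.0060°
y = sin Δλ · cos φ₂ = -0.190640
x = cos φ₁ sin φ₂ − sin φ₁ cos φ₂ cos Δλ = -0.197207
θ = atan2(y, x) = -135.9701° → 224.0299° (mod 360°)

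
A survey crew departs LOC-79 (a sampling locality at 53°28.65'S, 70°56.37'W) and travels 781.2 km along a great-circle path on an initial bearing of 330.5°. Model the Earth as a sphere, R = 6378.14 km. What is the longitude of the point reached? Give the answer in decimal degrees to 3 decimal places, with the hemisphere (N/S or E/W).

76.024°W

LOC-79: φ = -53.47750°, λ = -70.93950°
δ = d/R = 781.2/6378.14 = 0.122481 rad
φ₂ = arcsin(sin φ₁ cos δ + cos φ₁ sin δ cos θ)
   = arcsin(-0.80362·0.99251 + 0.59514·0.12217·0.87036) = -47.24967°
λ₂ = λ₁ + atan2(sin θ sin δ cos φ₁, cos δ − sin φ₁ sin φ₂) = -76.02424°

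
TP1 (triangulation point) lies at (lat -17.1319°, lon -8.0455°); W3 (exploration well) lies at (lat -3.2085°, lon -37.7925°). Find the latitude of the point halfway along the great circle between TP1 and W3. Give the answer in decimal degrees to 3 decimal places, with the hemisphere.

10.515°S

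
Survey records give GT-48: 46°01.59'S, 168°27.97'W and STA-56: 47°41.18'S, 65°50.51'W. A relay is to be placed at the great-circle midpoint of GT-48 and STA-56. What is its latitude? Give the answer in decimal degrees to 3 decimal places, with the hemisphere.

59.632°S

GT-48: φ = -46.02650°, λ = -168.46617°
STA-56: φ = -47.68633°, λ = -65.84183°
Bx = cos φ₂ cos Δλ = -0.147131,  By = cos φ₂ sin Δλ = 0.656914
φₘ = atan2(sin φ₁ + sin φ₂, √((cos φ₁ + Bx)² + By²)) = -59.63233°
λₘ = λ₁ + atan2(By, cos φ₁ + Bx) = -118.25973°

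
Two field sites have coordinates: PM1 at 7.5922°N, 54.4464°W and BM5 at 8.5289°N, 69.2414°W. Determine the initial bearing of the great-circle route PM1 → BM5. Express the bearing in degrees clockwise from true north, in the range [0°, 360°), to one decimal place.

Δλ = -14.7950°
y = sin Δλ · cos φ₂ = -0.252537
x = cos φ₁ sin φ₂ − sin φ₁ cos φ₂ cos Δλ = 0.020680
θ = atan2(y, x) = -85.3186° → 274.6814° (mod 360°)

274.7°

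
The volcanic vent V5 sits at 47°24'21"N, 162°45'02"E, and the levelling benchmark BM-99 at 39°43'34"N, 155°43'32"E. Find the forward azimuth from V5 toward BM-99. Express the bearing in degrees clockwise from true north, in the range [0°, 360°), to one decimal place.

216.0°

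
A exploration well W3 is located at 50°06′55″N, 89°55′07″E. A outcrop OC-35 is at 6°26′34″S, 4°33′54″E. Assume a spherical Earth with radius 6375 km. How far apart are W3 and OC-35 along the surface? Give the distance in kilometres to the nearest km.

W3: φ = +50.11528°, λ = +89.91861°
OC-35: φ = -6.44278°, λ = +4.56500°
Δφ = -56.5581°,  Δλ = -85.3536°
a = sin²(Δφ/2) + cos φ₁ cos φ₂ sin²(Δλ/2) = 0.517243
c = 2·arcsin(√a) = 1.605290 rad = 91.9763°
d = R·c = 6375 × 1.605290 = 10233.7 km

10234 km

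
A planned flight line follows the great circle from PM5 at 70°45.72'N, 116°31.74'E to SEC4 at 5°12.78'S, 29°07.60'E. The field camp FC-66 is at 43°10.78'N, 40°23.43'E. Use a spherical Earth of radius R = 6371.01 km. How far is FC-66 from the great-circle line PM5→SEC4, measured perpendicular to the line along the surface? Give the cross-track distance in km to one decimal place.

PM5: φ = +70.76200°, λ = +116.52900°
SEC4: φ = -5.21300°, λ = +29.12667°
FC-66: φ = +43.17967°, λ = +40.39050°
δ₁₃ = central angle PM5→FC-66 = 0.790290 rad  (haversine)
θ₁₃ = bearing PM5→FC-66 = 274.886°,  θ₁₂ = bearing PM5→SEC4 = 265.829°
dₓₜ = R·arcsin(sin δ₁₃ · sin(θ₁₃ − θ₁₂)) = 6371.01·arcsin(0.71056·sin(9.057°)) = 714.134 km
|dₓₜ| = 714.134 km

714.1 km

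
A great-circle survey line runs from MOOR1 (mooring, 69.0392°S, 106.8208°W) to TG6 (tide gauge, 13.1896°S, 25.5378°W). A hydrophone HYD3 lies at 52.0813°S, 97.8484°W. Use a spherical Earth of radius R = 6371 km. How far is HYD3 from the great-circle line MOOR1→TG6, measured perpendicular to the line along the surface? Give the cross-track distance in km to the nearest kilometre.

1799 km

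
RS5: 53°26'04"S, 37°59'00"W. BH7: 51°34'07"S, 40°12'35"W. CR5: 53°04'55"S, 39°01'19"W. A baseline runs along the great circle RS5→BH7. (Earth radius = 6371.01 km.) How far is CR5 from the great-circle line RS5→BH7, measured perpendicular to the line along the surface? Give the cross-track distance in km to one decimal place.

32.3 km

RS5: φ = -53.43444°, λ = -37.98333°
BH7: φ = -51.56861°, λ = -40.20972°
CR5: φ = -53.08194°, λ = -39.02194°
δ₁₃ = central angle RS5→CR5 = 0.012467 rad  (haversine)
θ₁₃ = bearing RS5→CR5 = 299.152°,  θ₁₂ = bearing RS5→BH7 = 323.118°
dₓₜ = R·arcsin(sin δ₁₃ · sin(θ₁₃ − θ₁₂)) = 6371.01·arcsin(0.01247·sin(-23.967°)) = -32.264 km
|dₓₜ| = 32.264 km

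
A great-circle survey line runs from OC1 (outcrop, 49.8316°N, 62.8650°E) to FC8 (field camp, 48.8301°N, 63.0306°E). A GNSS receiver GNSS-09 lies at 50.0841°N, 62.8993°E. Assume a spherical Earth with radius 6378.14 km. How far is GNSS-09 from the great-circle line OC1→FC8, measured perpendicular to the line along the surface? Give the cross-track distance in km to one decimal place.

δ₁₃ = central angle OC1→GNSS-09 = 0.004424 rad  (haversine)
θ₁₃ = bearing OC1→GNSS-09 = 4.981°,  θ₁₂ = bearing OC1→FC8 = 173.787°
dₓₜ = R·arcsin(sin δ₁₃ · sin(θ₁₃ − θ₁₂)) = 6378.14·arcsin(0.00442·sin(-168.805°)) = -5.478 km
|dₓₜ| = 5.478 km

5.5 km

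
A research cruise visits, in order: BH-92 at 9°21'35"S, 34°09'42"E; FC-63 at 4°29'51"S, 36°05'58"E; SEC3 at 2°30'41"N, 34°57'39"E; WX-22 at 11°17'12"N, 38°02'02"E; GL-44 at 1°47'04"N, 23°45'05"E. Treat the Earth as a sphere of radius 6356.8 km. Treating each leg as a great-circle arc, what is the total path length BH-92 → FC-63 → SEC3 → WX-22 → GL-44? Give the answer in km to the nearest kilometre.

BH-92: φ = -9.35972°, λ = +34.16167°
FC-63: φ = -4.49750°, λ = +36.09944°
SEC3: φ = +2.51139°, λ = +34.96083°
WX-22: φ = +11.28667°, λ = +38.03389°
GL-44: φ = +1.78444°, λ = +23.75139°
BH-92→FC-63: c = 0.091258 rad, d = 580.11 km
FC-63→SEC3: c = 0.123929 rad, d = 787.79 km
SEC3→WX-22: c = 0.162131 rad, d = 1030.64 km
WX-22→GL-44: c = 0.297805 rad, d = 1893.09 km
Total = 580.11 + 787.79 + 1030.64 + 1893.09 = 4291.63 km

4292 km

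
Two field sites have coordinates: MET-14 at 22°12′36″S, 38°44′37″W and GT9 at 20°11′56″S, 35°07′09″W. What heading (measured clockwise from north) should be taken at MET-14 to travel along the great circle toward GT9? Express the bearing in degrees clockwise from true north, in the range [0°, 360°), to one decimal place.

59.9°

MET-14: φ = -22.21000°, λ = -38.74361°
GT9: φ = -20.19889°, λ = -35.11917°
Δλ = 3.6244°
y = sin Δλ · cos φ₂ = 0.059328
x = cos φ₁ sin φ₂ − sin φ₁ cos φ₂ cos Δλ = 0.034384
θ = atan2(y, x) = 59.9056° → 59.9056° (mod 360°)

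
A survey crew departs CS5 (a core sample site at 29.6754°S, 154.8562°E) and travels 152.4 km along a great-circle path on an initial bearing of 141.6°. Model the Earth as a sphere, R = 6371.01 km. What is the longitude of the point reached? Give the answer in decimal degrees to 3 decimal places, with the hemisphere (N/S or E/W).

155.847°E

δ = d/R = 152.4/6371.01 = 0.023921 rad
φ₂ = arcsin(sin φ₁ cos δ + cos φ₁ sin δ cos θ)
   = arcsin(-0.49509·0.99971 + 0.86884·0.02392·-0.78369) = -30.74582°
λ₂ = λ₁ + atan2(sin θ sin δ cos φ₁, cos δ − sin φ₁ sin φ₂) = 155.84671°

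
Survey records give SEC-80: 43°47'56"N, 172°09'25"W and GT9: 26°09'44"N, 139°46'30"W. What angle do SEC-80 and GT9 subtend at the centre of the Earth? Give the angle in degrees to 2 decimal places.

31.54°

SEC-80: φ = +43.79889°, λ = -172.15694°
GT9: φ = +26.16222°, λ = -139.77500°
Δφ = -17.6367°,  Δλ = 32.3819°
a = sin²(Δφ/2) + cos φ₁ cos φ₂ sin²(Δλ/2) = 0.073871
c = 2·arcsin(√a) = 0.550510 rad = 31.5419°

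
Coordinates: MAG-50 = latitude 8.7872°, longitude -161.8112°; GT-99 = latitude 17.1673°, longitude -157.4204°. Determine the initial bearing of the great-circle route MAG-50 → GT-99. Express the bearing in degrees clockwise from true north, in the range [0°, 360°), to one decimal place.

26.6°

Δλ = 4.3908°
y = sin Δλ · cos φ₂ = 0.073148
x = cos φ₁ sin φ₂ − sin φ₁ cos φ₂ cos Δλ = 0.146168
θ = atan2(y, x) = 26.5851° → 26.5851° (mod 360°)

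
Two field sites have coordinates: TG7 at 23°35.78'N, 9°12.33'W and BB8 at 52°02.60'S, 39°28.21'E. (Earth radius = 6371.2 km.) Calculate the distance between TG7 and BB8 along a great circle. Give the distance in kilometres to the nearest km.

9647 km

TG7: φ = +23.59633°, λ = -9.20550°
BB8: φ = -52.04333°, λ = +39.47017°
Δφ = -75.6397°,  Δλ = 48.6757°
a = sin²(Δφ/2) + cos φ₁ cos φ₂ sin²(Δλ/2) = 0.471719
c = 2·arcsin(√a) = 1.514203 rad = 86.7575°
d = R·c = 6371.2 × 1.514203 = 9647.3 km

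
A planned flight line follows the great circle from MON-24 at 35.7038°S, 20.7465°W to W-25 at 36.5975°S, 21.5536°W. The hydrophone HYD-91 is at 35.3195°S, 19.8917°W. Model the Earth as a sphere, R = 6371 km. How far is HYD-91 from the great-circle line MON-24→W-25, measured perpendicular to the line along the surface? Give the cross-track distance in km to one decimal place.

δ₁₃ = central angle MON-24→HYD-91 = 0.013873 rad  (haversine)
θ₁₃ = bearing MON-24→HYD-91 = 61.336°,  θ₁₂ = bearing MON-24→W-25 = 215.863°
dₓₜ = R·arcsin(sin δ₁₃ · sin(θ₁₃ − θ₁₂)) = 6371·arcsin(0.01387·sin(-154.527°)) = -38.013 km
|dₓₜ| = 38.013 km

38.0 km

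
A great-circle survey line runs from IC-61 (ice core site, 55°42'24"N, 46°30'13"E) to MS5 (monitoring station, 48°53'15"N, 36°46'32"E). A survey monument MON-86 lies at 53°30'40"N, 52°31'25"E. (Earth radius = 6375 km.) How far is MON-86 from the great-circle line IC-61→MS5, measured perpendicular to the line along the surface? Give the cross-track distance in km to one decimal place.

IC-61: φ = +55.70667°, λ = +46.50361°
MS5: φ = +48.88750°, λ = +36.77556°
MON-86: φ = +53.51111°, λ = +52.52361°
δ₁₃ = central angle IC-61→MON-86 = 0.071874 rad  (haversine)
θ₁₃ = bearing IC-61→MON-86 = 119.719°,  θ₁₂ = bearing IC-61→MS5 = 225.047°
dₓₜ = R·arcsin(sin δ₁₃ · sin(θ₁₃ − θ₁₂)) = 6375·arcsin(0.07181·sin(-105.327°)) = -441.872 km
|dₓₜ| = 441.872 km

441.9 km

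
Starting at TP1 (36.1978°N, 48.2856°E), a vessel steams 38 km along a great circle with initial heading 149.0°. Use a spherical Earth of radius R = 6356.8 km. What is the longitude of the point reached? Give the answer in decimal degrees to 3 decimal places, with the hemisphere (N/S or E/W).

48.503°E

δ = d/R = 38/6356.8 = 0.005978 rad
φ₂ = arcsin(sin φ₁ cos δ + cos φ₁ sin δ cos θ)
   = arcsin(0.59057·0.99998 + 0.80698·0.00598·-0.85717) = 35.90402°
λ₂ = λ₁ + atan2(sin θ sin δ cos φ₁, cos δ − sin φ₁ sin φ₂) = 48.50338°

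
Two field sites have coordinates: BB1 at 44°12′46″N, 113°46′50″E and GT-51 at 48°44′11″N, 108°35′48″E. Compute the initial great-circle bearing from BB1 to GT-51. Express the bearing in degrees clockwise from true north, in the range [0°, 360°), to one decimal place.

BB1: φ = +44.21278°, λ = +113.78056°
GT-51: φ = +48.73639°, λ = +108.59667°
Δλ = -5.1839°
y = sin Δλ · cos φ₂ = -0.059590
x = cos φ₁ sin φ₂ − sin φ₁ cos φ₂ cos Δλ = 0.080751
θ = atan2(y, x) = -36.4252° → 323.5748° (mod 360°)

323.6°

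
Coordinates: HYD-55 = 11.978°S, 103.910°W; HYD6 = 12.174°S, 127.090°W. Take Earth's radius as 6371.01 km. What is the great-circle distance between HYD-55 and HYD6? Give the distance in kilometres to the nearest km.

2520 km

Δφ = -0.1960°,  Δλ = -23.1800°
a = sin²(Δφ/2) + cos φ₁ cos φ₂ sin²(Δλ/2) = 0.038600
c = 2·arcsin(√a) = 0.395509 rad = 22.6610°
d = R·c = 6371.01 × 0.395509 = 2519.8 km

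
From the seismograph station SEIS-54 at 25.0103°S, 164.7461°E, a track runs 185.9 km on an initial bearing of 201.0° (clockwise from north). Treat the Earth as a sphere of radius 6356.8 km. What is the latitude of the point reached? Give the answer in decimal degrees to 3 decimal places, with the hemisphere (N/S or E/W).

δ = d/R = 185.9/6356.8 = 0.029244 rad
φ₂ = arcsin(sin φ₁ cos δ + cos φ₁ sin δ cos θ)
   = arcsin(-0.42278·0.99957 + 0.90623·0.02924·-0.93358) = -26.57307°
λ₂ = λ₁ + atan2(sin θ sin δ cos φ₁, cos δ − sin φ₁ sin φ₂) = 164.07479°

26.573°S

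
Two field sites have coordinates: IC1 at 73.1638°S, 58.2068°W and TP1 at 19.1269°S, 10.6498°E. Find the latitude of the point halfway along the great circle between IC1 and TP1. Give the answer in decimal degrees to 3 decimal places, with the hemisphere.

49.859°S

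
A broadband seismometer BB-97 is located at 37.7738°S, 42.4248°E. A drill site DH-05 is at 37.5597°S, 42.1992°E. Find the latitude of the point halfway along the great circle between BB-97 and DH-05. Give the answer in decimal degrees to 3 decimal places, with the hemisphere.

37.667°S

Bx = cos φ₂ cos Δλ = 0.792712,  By = cos φ₂ sin Δλ = -0.003121
φₘ = atan2(sin φ₁ + sin φ₂, √((cos φ₁ + Bx)² + By²)) = -37.66680°
λₘ = λ₁ + atan2(By, cos φ₁ + Bx) = 42.31184°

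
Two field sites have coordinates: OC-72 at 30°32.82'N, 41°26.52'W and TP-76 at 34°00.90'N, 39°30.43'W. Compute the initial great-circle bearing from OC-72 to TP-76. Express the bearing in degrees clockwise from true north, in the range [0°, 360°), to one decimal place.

24.7°

OC-72: φ = +30.54700°, λ = -41.44200°
TP-76: φ = +34.01500°, λ = -39.50717°
Δλ = 1.9348°
y = sin Δλ · cos φ₂ = 0.027986
x = cos φ₁ sin φ₂ − sin φ₁ cos φ₂ cos Δλ = 0.060731
θ = atan2(y, x) = 24.7408° → 24.7408° (mod 360°)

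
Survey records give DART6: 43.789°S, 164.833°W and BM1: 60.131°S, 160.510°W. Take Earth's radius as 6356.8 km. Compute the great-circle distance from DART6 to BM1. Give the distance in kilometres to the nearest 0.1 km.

1836.1 km

Δφ = -16.3420°,  Δλ = 4.3230°
a = sin²(Δφ/2) + cos φ₁ cos φ₂ sin²(Δλ/2) = 0.020712
c = 2·arcsin(√a) = 0.288835 rad = 16.5490°
d = R·c = 6356.8 × 0.288835 = 1836.1 km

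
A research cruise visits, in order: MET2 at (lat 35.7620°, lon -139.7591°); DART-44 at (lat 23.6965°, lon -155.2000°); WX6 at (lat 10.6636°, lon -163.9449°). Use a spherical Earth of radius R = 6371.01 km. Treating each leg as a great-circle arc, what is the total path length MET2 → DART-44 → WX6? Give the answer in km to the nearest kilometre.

MET2→DART-44: c = 0.314051 rad, d = 2000.82 km
DART-44→WX6: c = 0.269967 rad, d = 1719.96 km
Total = 2000.82 + 1719.96 = 3720.79 km

3721 km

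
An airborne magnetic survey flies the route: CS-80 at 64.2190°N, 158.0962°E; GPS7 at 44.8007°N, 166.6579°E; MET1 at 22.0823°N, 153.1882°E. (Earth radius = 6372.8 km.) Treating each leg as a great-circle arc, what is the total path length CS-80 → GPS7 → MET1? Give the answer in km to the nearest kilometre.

CS-80→GPS7: c = 0.349110 rad, d = 2224.81 km
GPS7→MET1: c = 0.440993 rad, d = 2810.36 km
Total = 2224.81 + 2810.36 = 5035.17 km

5035 km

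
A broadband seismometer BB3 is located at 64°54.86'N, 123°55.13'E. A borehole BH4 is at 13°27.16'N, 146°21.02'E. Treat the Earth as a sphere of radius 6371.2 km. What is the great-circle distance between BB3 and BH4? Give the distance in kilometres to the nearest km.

5973 km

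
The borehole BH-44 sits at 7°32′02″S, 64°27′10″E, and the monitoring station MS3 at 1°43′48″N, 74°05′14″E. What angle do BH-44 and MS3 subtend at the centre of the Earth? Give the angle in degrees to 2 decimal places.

BH-44: φ = -7.53389°, λ = +64.45278°
MS3: φ = +1.73000°, λ = +74.08722°
Δφ = 9.2639°,  Δλ = 9.6344°
a = sin²(Δφ/2) + cos φ₁ cos φ₂ sin²(Δλ/2) = 0.013509
c = 2·arcsin(√a) = 0.232987 rad = 13.3492°

13.35°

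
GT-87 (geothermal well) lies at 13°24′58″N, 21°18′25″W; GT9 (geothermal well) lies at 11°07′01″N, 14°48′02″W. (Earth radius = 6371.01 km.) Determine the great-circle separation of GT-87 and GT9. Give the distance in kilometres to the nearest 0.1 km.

GT-87: φ = +13.41611°, λ = -21.30694°
GT9: φ = +11.11694°, λ = -14.80056°
Δφ = -2.2992°,  Δλ = 6.5064°
a = sin²(Δφ/2) + cos φ₁ cos φ₂ sin²(Δλ/2) = 0.003476
c = 2·arcsin(√a) = 0.117988 rad = 6.7602°
d = R·c = 6371.01 × 0.117988 = 751.7 km

751.7 km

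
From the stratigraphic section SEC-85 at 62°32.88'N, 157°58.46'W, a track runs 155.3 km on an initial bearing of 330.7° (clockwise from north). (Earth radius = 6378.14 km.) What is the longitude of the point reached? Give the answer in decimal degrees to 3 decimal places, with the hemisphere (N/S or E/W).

159.518°W

SEC-85: φ = +62.54800°, λ = -157.97433°
δ = d/R = 155.3/6378.14 = 0.024349 rad
φ₂ = arcsin(sin φ₁ cos δ + cos φ₁ sin δ cos θ)
   = arcsin(0.88740·0.99970 + 0.46101·0.02435·0.87207) = 63.75642°
λ₂ = λ₁ + atan2(sin θ sin δ cos φ₁, cos δ − sin φ₁ sin φ₂) = -159.51835°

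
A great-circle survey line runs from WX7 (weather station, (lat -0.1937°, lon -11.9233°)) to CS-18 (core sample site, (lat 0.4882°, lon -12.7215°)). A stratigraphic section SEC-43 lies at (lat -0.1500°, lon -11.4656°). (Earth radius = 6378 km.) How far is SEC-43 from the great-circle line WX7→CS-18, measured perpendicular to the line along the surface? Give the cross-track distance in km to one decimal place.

36.8 km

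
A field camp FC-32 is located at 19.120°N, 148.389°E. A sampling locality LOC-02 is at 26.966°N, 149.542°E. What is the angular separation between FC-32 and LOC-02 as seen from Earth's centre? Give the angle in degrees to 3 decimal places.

Δφ = 7.8460°,  Δλ = 1.1530°
a = sin²(Δφ/2) + cos φ₁ cos φ₂ sin²(Δλ/2) = 0.004766
c = 2·arcsin(√a) = 0.138182 rad = 7.9172°

7.917°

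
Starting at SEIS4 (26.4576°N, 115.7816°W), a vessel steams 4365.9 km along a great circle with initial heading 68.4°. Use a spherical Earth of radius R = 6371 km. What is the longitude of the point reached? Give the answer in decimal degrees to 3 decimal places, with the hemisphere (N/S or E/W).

δ = d/R = 4365.9/6371 = 0.685277 rad
φ₂ = arcsin(sin φ₁ cos δ + cos φ₁ sin δ cos θ)
   = arcsin(0.44554·0.77424 + 0.89526·0.63289·0.36812) = 33.60973°
λ₂ = λ₁ + atan2(sin θ sin δ cos φ₁, cos δ − sin φ₁ sin φ₂) = -70.82574°

70.826°W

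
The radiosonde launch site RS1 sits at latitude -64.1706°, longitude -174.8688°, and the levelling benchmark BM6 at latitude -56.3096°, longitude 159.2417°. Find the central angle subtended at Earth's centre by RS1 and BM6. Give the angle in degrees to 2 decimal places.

14.91°

Δφ = 7.8610°,  Δλ = -25.8895°
a = sin²(Δφ/2) + cos φ₁ cos φ₂ sin²(Δλ/2) = 0.016826
c = 2·arcsin(√a) = 0.260167 rad = 14.9064°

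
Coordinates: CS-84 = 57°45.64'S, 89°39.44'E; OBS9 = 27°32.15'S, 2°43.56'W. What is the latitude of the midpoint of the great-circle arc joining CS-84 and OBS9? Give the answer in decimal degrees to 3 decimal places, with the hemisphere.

CS-84: φ = -57.76067°, λ = +89.65733°
OBS9: φ = -27.53583°, λ = -2.72600°
Bx = cos φ₂ cos Δλ = -0.036874,  By = cos φ₂ sin Δλ = -0.885955
φₘ = atan2(sin φ₁ + sin φ₂, √((cos φ₁ + Bx)² + By²)) = -52.17422°
λₘ = λ₁ + atan2(By, cos φ₁ + Bx) = 28.92821°

52.174°S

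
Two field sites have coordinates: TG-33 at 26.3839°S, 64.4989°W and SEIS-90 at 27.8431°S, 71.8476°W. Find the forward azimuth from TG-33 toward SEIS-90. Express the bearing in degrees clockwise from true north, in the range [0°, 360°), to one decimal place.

255.8°

Δλ = -7.3487°
y = sin Δλ · cos φ₂ = -0.113100
x = cos φ₁ sin φ₂ − sin φ₁ cos φ₂ cos Δλ = -0.028693
θ = atan2(y, x) = -104.2352° → 255.7648° (mod 360°)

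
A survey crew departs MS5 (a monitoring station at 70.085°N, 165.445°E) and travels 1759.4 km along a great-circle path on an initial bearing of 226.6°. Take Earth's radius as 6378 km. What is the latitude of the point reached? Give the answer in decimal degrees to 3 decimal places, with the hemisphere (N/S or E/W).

57.236°N

δ = d/R = 1759.4/6378 = 0.275854 rad
φ₂ = arcsin(sin φ₁ cos δ + cos φ₁ sin δ cos θ)
   = arcsin(0.94020·0.96219 + 0.34063·0.27237·-0.68709) = 57.23607°
λ₂ = λ₁ + atan2(sin θ sin δ cos φ₁, cos δ − sin φ₁ sin φ₂) = 143.99576°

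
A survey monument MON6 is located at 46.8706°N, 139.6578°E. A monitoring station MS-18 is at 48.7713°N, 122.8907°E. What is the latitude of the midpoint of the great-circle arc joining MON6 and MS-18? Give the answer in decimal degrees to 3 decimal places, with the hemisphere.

48.127°N

Bx = cos φ₂ cos Δλ = 0.631046,  By = cos φ₂ sin Δλ = -0.190129
φₘ = atan2(sin φ₁ + sin φ₂, √((cos φ₁ + Bx)² + By²)) = 48.12696°
λₘ = λ₁ + atan2(By, cos φ₁ + Bx) = 131.42884°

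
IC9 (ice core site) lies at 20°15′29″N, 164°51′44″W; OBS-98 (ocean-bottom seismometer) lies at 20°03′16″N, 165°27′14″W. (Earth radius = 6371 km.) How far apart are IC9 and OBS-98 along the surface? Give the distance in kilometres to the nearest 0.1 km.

65.8 km

IC9: φ = +20.25806°, λ = -164.86222°
OBS-98: φ = +20.05444°, λ = -165.45389°
Δφ = -0.2036°,  Δλ = -0.5917°
a = sin²(Δφ/2) + cos φ₁ cos φ₂ sin²(Δλ/2) = 0.000027
c = 2·arcsin(√a) = 0.010325 rad = 0.5916°
d = R·c = 6371 × 0.010325 = 65.8 km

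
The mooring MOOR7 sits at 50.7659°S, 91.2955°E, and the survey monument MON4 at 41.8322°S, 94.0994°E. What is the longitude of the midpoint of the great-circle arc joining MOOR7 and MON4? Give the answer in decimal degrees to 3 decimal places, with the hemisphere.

92.812°E

Bx = cos φ₂ cos Δλ = 0.744209,  By = cos φ₂ sin Δλ = 0.036449
φₘ = atan2(sin φ₁ + sin φ₂, √((cos φ₁ + Bx)² + By²)) = -46.30756°
λₘ = λ₁ + atan2(By, cos φ₁ + Bx) = 92.81207°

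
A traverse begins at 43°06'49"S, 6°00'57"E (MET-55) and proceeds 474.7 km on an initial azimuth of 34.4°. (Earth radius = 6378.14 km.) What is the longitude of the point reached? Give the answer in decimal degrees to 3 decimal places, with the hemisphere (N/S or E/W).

9.139°E

MET-55: φ = -43.11361°, λ = +6.01583°
δ = d/R = 474.7/6378.14 = 0.074426 rad
φ₂ = arcsin(sin φ₁ cos δ + cos φ₁ sin δ cos θ)
   = arcsin(-0.68345·0.99723 + 0.73000·0.07436·0.82511) = -39.55119°
λ₂ = λ₁ + atan2(sin θ sin δ cos φ₁, cos δ − sin φ₁ sin φ₂) = 9.13903°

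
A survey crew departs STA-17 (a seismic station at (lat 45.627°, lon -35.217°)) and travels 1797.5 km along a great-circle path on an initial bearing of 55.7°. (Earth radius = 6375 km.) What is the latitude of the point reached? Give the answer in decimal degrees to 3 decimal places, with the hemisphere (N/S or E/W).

δ = d/R = 1797.5/6375 = 0.281961 rad
φ₂ = arcsin(sin φ₁ cos δ + cos φ₁ sin δ cos θ)
   = arcsin(0.71480·0.96051 + 0.69933·0.27824·0.56353) = 52.77131°
λ₂ = λ₁ + atan2(sin θ sin δ cos φ₁, cos δ − sin φ₁ sin φ₂) = -12.88803°

52.771°N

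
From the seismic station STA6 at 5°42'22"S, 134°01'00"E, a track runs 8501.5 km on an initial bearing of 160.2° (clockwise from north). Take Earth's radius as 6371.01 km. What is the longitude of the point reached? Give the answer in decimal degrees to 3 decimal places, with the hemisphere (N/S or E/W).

159.322°W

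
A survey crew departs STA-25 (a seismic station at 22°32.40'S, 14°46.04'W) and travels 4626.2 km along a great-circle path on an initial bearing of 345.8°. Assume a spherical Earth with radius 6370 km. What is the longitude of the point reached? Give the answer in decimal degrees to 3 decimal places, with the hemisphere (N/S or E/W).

24.626°W

STA-25: φ = -22.54000°, λ = -14.76733°
δ = d/R = 4626.2/6370 = 0.726248 rad
φ₂ = arcsin(sin φ₁ cos δ + cos φ₁ sin δ cos θ)
   = arcsin(-0.38333·0.74767 + 0.92361·0.66407·0.96945) = 17.93864°
λ₂ = λ₁ + atan2(sin θ sin δ cos φ₁, cos δ − sin φ₁ sin φ₂) = -24.62637°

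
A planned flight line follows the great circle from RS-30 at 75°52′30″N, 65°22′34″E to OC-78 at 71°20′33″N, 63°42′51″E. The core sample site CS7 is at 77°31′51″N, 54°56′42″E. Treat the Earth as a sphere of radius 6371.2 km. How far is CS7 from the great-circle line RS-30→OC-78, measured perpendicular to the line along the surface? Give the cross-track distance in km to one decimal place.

271.5 km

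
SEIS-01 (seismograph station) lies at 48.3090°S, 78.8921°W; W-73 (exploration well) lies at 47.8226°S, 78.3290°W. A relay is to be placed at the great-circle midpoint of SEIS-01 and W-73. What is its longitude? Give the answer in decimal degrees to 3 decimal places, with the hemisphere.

78.609°W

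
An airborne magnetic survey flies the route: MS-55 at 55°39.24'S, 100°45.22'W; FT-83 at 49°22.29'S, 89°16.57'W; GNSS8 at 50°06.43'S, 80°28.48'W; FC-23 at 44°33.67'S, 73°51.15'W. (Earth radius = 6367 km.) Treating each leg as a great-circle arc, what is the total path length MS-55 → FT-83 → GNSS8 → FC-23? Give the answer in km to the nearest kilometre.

2471 km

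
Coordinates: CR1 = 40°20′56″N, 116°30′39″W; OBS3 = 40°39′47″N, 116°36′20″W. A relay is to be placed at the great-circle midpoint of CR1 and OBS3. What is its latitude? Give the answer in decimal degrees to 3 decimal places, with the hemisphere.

CR1: φ = +40.34889°, λ = -116.51083°
OBS3: φ = +40.66306°, λ = -116.60556°
Bx = cos φ₂ cos Δλ = 0.758554,  By = cos φ₂ sin Δλ = -0.001254
φₘ = atan2(sin φ₁ + sin φ₂, √((cos φ₁ + Bx)² + By²)) = 40.50598°
λₘ = λ₁ + atan2(By, cos φ₁ + Bx) = -116.55808°

40.506°N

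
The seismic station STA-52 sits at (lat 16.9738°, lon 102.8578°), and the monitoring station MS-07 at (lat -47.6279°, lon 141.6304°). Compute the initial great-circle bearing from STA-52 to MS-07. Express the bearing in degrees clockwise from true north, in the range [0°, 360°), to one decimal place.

Δλ = 38.7726°
y = sin Δλ · cos φ₂ = 0.422044
x = cos φ₁ sin φ₂ − sin φ₁ cos φ₂ cos Δλ = -0.859992
θ = atan2(y, x) = 153.8604° → 153.8604° (mod 360°)

153.9°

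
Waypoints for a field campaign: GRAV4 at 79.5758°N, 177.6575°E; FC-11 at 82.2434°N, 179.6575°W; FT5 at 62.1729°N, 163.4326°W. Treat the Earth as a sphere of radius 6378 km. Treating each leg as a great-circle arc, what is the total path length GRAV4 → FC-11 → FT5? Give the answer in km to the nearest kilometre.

2581 km

GRAV4→FC-11: c = 0.047131 rad, d = 300.60 km
FC-11→FT5: c = 0.357536 rad, d = 2280.37 km
Total = 300.60 + 2280.37 = 2580.97 km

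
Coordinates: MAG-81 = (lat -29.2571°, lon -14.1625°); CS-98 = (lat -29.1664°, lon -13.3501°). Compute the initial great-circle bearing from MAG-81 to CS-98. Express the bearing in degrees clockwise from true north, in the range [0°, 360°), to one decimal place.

82.9°

Δλ = 0.8124°
y = sin Δλ · cos φ₂ = 0.012381
x = cos φ₁ sin φ₂ − sin φ₁ cos φ₂ cos Δλ = 0.001540
θ = atan2(y, x) = 82.9091° → 82.9091° (mod 360°)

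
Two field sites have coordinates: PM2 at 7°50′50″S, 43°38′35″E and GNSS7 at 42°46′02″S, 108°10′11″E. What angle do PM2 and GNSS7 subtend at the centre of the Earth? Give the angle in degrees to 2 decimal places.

PM2: φ = -7.84722°, λ = +43.64306°
GNSS7: φ = -42.76722°, λ = +108.16972°
Δφ = -34.9200°,  Δλ = 64.5267°
a = sin²(Δφ/2) + cos φ₁ cos φ₂ sin²(Δλ/2) = 0.297255
c = 2·arcsin(√a) = 1.153282 rad = 66.0782°

66.08°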